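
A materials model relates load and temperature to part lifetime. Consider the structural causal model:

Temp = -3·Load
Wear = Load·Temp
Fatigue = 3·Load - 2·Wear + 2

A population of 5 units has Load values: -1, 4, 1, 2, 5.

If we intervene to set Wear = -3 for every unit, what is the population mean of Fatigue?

do(Wear=-3) breaks Wear's dependence on Load. With Wear=-3 fixed, Fatigue across the units is 5, 20, 11, 14, 23, mean 14.6.

14.6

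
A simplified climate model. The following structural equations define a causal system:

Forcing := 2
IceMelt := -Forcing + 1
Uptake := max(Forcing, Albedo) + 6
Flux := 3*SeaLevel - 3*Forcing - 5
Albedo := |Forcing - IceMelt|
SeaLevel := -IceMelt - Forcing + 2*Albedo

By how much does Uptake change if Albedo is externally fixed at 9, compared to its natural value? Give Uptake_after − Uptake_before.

The intervention breaks the incoming arrows to Albedo: Albedo := |Forcing - IceMelt| no longer applies, and Albedo = 9.
Uptake = max(Forcing, Albedo) + 6  [with Forcing=2, Albedo=9]  = 15
Without intervention: IceMelt = -Forcing + 1  [with Forcing=2]  = -1; Albedo = |Forcing - IceMelt|  [with Forcing=2, IceMelt=-1]  = 3; Uptake = max(Forcing, Albedo) + 6  [with Forcing=2, Albedo=3]  = 9.
Change = 15 − 9 = 6.

6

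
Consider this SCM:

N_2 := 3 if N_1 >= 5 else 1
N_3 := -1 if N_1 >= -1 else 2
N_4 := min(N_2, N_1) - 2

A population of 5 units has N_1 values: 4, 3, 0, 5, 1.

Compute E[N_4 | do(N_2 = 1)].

Under do(N_2=1), N_2's equation is replaced by N_2=1 for every unit. Per-unit N_4: -1, -1, -2, -1, -1. Mean = -1.2.

-1.2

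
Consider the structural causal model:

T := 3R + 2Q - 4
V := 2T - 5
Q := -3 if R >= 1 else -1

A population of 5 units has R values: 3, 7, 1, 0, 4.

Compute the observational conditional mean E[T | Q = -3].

1.25

E[T|Q=-3] averages over only the 4 units with Q=-3 (R = 3, 7, 1, 4): T = -1, 11, -7, 2, mean 1.25.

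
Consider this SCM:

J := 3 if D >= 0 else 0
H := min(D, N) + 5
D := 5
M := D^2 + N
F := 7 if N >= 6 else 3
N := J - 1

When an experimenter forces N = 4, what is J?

Under do(N=4), the mechanism N := J - 1 is discarded; N is fixed at 4.
Since J is not a descendant of the intervened variable, it is unaffected.
J = 3 if D >= 0 else 0  [with D=5]  = 3

3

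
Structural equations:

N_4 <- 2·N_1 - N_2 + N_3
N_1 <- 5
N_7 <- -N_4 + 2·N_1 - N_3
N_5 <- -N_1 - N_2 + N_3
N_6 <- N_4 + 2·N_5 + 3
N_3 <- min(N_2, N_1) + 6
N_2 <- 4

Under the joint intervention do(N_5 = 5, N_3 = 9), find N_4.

Under do(N_5 = 5, N_3 = 9), each intervened variable's structural equation is replaced by its fixed value.
N_4 = 2·N_1 - N_2 + N_3  [with N_1=5, N_2=4, N_3=9]  = 15

15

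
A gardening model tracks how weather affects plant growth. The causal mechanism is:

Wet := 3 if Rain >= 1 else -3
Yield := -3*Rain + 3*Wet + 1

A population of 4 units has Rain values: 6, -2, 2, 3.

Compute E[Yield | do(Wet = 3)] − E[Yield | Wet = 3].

4.25

The intervention sets Wet=3 in all 4 units regardless of Rain. Recomputing Yield per unit gives -8, 16, 4, 1; average 3.25.
Conditioning on Wet=3 selects the 3 unit(s) with Rain ∈ {6, 2, 3}. Their Yield values: -8, 4, 1. Mean = -1.
Difference = 3.25 − (-1) = 4.25.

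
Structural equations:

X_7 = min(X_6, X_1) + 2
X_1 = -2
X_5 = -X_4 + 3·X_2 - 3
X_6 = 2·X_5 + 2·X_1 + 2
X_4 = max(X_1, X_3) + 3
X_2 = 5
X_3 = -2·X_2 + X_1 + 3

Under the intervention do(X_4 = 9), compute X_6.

Under do(X_4=9), the mechanism X_4 = max(X_1, X_3) + 3 is discarded; X_4 is fixed at 9.
X_5 = -X_4 + 3·X_2 - 3  [with X_4=9, X_2=5]  = 3
X_6 = 2·X_5 + 2·X_1 + 2  [with X_5=3, X_1=-2]  = 4

4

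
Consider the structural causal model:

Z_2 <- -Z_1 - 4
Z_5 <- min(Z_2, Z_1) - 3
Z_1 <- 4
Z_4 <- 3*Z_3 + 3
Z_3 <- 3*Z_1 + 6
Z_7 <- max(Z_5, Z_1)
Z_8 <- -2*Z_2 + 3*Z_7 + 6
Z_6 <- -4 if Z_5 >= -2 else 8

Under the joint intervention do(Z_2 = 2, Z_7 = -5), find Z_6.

Under do(Z_2 = 2, Z_7 = -5), each intervened variable's structural equation is replaced by its fixed value.
Z_5 = min(Z_2, Z_1) - 3  [with Z_2=2, Z_1=4]  = -1
Z_6 = -4 if Z_5 >= -2 else 8  [with Z_5=-1]  = -4

-4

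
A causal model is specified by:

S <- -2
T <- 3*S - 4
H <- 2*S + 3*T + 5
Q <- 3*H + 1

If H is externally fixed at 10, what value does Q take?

The intervention breaks the incoming arrows to H: H <- 2*S + 3*T + 5 no longer applies, and H = 10.
Q = 3*H + 1  [with H=10]  = 31

31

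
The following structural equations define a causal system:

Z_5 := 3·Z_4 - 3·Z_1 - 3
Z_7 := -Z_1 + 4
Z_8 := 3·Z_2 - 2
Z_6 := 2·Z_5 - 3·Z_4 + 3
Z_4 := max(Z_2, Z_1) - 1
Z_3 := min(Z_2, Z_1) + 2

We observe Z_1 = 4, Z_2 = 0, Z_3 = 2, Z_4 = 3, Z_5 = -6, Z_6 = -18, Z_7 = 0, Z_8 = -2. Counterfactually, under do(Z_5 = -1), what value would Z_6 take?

The intervention breaks the incoming arrows to Z_5: Z_5 := 3·Z_4 - 3·Z_1 - 3 no longer applies, and Z_5 = -1.
Z_4 = max(Z_2, Z_1) - 1  [with Z_2=0, Z_1=4]  = 3
Z_6 = 2·Z_5 - 3·Z_4 + 3  [with Z_5=-1, Z_4=3]  = -8

-8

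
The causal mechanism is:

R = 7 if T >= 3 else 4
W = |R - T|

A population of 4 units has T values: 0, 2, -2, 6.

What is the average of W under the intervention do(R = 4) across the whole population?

3.5

The intervention sets R=4 in all 4 units regardless of T. Recomputing W per unit gives 4, 2, 6, 2; average 3.5.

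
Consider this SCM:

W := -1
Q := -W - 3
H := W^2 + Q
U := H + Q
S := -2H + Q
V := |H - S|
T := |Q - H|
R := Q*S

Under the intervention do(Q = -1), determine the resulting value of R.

do(Q=-1) replaces the equation Q := -W - 3 with the constant Q = -1.
H = W^2 + Q  [with W=-1, Q=-1]  = 0
S = -2H + Q  [with H=0, Q=-1]  = -1
R = Q*S  [with Q=-1, S=-1]  = 1

1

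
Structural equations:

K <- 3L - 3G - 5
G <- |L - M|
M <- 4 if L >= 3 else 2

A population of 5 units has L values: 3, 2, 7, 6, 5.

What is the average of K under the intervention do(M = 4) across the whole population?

3.4

Every unit gets M=4 under the intervention. K values become 1, -5, 7, 7, 7; E[K|do(M=4)] = 3.4.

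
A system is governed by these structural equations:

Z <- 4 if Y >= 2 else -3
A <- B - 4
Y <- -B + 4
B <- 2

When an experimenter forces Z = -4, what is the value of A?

-2

The intervention breaks the incoming arrows to Z: Z <- 4 if Y >= 2 else -3 no longer applies, and Z = -4.
A is not downstream of the intervention, so its value is determined by the original equations.
A = B - 4  [with B=2]  = -2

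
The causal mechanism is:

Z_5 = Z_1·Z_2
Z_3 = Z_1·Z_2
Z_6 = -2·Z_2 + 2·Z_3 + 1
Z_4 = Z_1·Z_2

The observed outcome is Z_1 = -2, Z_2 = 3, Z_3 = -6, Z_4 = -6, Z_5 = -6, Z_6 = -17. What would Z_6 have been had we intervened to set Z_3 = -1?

The intervention breaks the incoming arrows to Z_3: Z_3 = Z_1·Z_2 no longer applies, and Z_3 = -1.
Z_6 = -2·Z_2 + 2·Z_3 + 1  [with Z_2=3, Z_3=-1]  = -7

-7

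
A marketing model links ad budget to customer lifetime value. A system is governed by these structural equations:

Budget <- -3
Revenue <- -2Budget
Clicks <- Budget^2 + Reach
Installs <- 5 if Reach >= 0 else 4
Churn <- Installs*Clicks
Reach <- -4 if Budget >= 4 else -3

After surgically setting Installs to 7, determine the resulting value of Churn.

42

Intervening sets Installs = 7 and removes its equation (Installs <- 5 if Reach >= 0 else 4).
Reach = -4 if Budget >= 4 else -3  [with Budget=-3]  = -3
Clicks = Budget^2 + Reach  [with Budget=-3, Reach=-3]  = 6
Churn = Installs*Clicks  [with Installs=7, Clicks=6]  = 42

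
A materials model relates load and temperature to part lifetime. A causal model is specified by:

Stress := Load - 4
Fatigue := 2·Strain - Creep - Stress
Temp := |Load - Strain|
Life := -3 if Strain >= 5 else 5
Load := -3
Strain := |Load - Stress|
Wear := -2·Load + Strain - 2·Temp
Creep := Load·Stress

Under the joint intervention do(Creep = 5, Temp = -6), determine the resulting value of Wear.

Setting Creep = 5, Temp = -6 by intervention discards those variables' equations.
Stress = Load - 4  [with Load=-3]  = -7
Strain = |Load - Stress|  [with Load=-3, Stress=-7]  = 4
Wear = -2·Load + Strain - 2·Temp  [with Load=-3, Strain=4, Temp=-6]  = 22

22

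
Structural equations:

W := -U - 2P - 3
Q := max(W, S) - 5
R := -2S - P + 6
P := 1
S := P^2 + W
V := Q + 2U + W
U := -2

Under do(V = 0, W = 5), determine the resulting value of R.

-7

Under do(V = 0, W = 5), each intervened variable's structural equation is replaced by its fixed value.
S = P^2 + W  [with P=1, W=5]  = 6
R = -2S - P + 6  [with S=6, P=1]  = -7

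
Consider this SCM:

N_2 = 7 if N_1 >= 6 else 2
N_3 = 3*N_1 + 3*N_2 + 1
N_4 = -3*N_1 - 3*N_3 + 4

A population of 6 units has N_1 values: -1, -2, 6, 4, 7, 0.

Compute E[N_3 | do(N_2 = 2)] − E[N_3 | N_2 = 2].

6.25

Under do(N_2=2), N_2's equation is replaced by N_2=2 for every unit. Per-unit N_3: 4, 1, 25, 19, 28, 7. Mean = 14.
Observing N_2=2 restricts to units where N_2's equation naturally yields 2: N_1 ∈ {-1, -2, 4, 0}. In that subpopulation N_3 = 4, 1, 19, 7, mean 7.75.
Difference = 14 − 7.75 = 6.25.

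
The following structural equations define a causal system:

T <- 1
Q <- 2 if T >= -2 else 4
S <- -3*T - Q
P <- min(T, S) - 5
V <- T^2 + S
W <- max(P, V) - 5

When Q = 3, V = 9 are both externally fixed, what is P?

-11

The joint intervention fixes Q = 3, V = 9, removing each variable's own equation.
S = -3*T - Q  [with T=1, Q=3]  = -6
P = min(T, S) - 5  [with T=1, S=-6]  = -11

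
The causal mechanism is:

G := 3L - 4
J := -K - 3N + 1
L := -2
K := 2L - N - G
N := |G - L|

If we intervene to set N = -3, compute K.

The intervention breaks the incoming arrows to N: N := |G - L| no longer applies, and N = -3.
G = 3L - 4  [with L=-2]  = -10
K = 2L - N - G  [with L=-2, N=-3, G=-10]  = 9

9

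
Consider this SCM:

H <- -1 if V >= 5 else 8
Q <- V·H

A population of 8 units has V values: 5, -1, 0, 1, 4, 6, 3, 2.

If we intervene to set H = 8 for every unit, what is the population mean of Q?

do(H=8) breaks H's dependence on V. With H=8 fixed, Q across the units is 40, -8, 0, 8, 32, 48, 24, 16, mean 20.

20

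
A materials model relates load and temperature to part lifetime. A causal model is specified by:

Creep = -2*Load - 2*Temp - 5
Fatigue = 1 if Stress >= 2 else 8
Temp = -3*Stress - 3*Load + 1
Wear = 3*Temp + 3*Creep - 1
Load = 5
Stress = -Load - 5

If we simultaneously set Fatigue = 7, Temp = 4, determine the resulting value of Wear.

Under do(Fatigue = 7, Temp = 4), each intervened variable's structural equation is replaced by its fixed value.
Creep = -2*Load - 2*Temp - 5  [with Load=5, Temp=4]  = -23
Wear = 3*Temp + 3*Creep - 1  [with Temp=4, Creep=-23]  = -58

-58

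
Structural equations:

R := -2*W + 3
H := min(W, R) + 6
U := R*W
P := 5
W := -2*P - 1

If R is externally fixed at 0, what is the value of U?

The intervention breaks the incoming arrows to R: R := -2*W + 3 no longer applies, and R = 0.
W = -2*P - 1  [with P=5]  = -11
U = R*W  [with R=0, W=-11]  = 0

0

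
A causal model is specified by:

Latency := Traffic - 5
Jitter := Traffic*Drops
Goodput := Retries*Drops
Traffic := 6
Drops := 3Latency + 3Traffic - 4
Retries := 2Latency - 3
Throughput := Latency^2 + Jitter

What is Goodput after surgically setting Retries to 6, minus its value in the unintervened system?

119

The intervention breaks the incoming arrows to Retries: Retries := 2Latency - 3 no longer applies, and Retries = 6.
Latency = Traffic - 5  [with Traffic=6]  = 1
Drops = 3Latency + 3Traffic - 4  [with Latency=1, Traffic=6]  = 17
Goodput = Retries*Drops  [with Retries=6, Drops=17]  = 102
Without intervention: Latency = Traffic - 5  [with Traffic=6]  = 1; Drops = 3Latency + 3Traffic - 4  [with Latency=1, Traffic=6]  = 17; Retries = 2Latency - 3  [with Latency=1]  = -1; Goodput = Retries*Drops  [with Retries=-1, Drops=17]  = -17.
Change = 102 − (-17) = 119.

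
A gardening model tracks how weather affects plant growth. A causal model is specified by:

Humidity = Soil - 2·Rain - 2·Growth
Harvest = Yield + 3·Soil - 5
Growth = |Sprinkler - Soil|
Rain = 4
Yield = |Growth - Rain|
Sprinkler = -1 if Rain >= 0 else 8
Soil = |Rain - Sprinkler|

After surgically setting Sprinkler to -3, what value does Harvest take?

22

Under do(Sprinkler=-3), the mechanism Sprinkler = -1 if Rain >= 0 else 8 is discarded; Sprinkler is fixed at -3.
Soil = |Rain - Sprinkler|  [with Rain=4, Sprinkler=-3]  = 7
Growth = |Sprinkler - Soil|  [with Sprinkler=-3, Soil=7]  = 10
Yield = |Growth - Rain|  [with Growth=10, Rain=4]  = 6
Harvest = Yield + 3·Soil - 5  [with Yield=6, Soil=7]  = 22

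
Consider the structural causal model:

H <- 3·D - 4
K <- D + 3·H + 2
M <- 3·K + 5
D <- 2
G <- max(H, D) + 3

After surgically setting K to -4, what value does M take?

-7

Intervening sets K = -4 and removes its equation (K <- D + 3·H + 2).
M = 3·K + 5  [with K=-4]  = -7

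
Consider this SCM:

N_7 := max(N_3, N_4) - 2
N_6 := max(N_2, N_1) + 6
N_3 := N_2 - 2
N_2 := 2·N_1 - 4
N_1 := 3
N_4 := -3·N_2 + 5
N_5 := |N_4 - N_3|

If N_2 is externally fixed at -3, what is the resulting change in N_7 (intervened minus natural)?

Under do(N_2=-3), the mechanism N_2 := 2·N_1 - 4 is discarded; N_2 is fixed at -3.
N_3 = N_2 - 2  [with N_2=-3]  = -5
N_4 = -3·N_2 + 5  [with N_2=-3]  = 14
N_7 = max(N_3, N_4) - 2  [with N_3=-5, N_4=14]  = 12
Without intervention: N_2 = 2·N_1 - 4  [with N_1=3]  = 2; N_3 = N_2 - 2  [with N_2=2]  = 0; N_4 = -3·N_2 + 5  [with N_2=2]  = -1; N_7 = max(N_3, N_4) - 2  [with N_3=0, N_4=-1]  = -2.
Change = 12 − (-2) = 14.

14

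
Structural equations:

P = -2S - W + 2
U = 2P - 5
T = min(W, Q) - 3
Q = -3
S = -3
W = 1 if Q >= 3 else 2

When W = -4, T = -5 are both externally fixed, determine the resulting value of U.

The joint intervention fixes W = -4, T = -5, removing each variable's own equation.
P = -2S - W + 2  [with S=-3, W=-4]  = 12
U = 2P - 5  [with P=12]  = 19

19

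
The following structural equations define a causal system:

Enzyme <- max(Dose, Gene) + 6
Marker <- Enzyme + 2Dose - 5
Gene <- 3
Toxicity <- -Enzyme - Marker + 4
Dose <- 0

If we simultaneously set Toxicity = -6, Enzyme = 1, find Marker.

Under do(Toxicity = -6, Enzyme = 1), each intervened variable's structural equation is replaced by its fixed value.
Marker = Enzyme + 2Dose - 5  [with Enzyme=1, Dose=0]  = -4

-4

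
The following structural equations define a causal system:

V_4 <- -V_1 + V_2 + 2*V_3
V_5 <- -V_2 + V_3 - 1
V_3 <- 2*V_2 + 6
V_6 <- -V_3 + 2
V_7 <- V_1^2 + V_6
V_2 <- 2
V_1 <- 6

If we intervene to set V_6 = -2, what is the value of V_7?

Intervening sets V_6 = -2 and removes its equation (V_6 <- -V_3 + 2).
V_7 = V_1^2 + V_6  [with V_1=6, V_6=-2]  = 34

34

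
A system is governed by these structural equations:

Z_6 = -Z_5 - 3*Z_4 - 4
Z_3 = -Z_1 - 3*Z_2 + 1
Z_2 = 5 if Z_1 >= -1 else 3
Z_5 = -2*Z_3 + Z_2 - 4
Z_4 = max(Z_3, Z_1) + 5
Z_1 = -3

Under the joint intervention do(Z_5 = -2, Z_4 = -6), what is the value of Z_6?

16

Setting Z_5 = -2, Z_4 = -6 by intervention discards those variables' equations.
Z_6 = -Z_5 - 3*Z_4 - 4  [with Z_5=-2, Z_4=-6]  = 16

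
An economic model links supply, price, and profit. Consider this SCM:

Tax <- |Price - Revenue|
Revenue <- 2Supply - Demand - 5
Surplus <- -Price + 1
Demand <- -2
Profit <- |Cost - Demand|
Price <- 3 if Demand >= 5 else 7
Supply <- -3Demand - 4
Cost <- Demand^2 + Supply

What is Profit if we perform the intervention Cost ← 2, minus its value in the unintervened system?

The intervention breaks the incoming arrows to Cost: Cost <- Demand^2 + Supply no longer applies, and Cost = 2.
Profit = |Cost - Demand|  [with Cost=2, Demand=-2]  = 4
Without intervention: Supply = -3Demand - 4  [with Demand=-2]  = 2; Cost = Demand^2 + Supply  [with Demand=-2, Supply=2]  = 6; Profit = |Cost - Demand|  [with Cost=6, Demand=-2]  = 8.
Change = 4 − 8 = -4.

-4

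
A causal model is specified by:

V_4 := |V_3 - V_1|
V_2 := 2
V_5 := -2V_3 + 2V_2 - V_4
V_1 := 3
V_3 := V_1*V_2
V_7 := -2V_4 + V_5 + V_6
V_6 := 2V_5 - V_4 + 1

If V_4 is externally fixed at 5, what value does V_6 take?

-30

Under do(V_4=5), the mechanism V_4 := |V_3 - V_1| is discarded; V_4 is fixed at 5.
V_3 = V_1*V_2  [with V_1=3, V_2=2]  = 6
V_5 = -2V_3 + 2V_2 - V_4  [with V_3=6, V_2=2, V_4=5]  = -13
V_6 = 2V_5 - V_4 + 1  [with V_5=-13, V_4=5]  = -30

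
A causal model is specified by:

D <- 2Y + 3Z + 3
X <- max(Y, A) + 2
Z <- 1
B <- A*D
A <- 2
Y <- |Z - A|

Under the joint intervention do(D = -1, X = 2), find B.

Setting D = -1, X = 2 by intervention discards those variables' equations.
B = A*D  [with A=2, D=-1]  = -2

-2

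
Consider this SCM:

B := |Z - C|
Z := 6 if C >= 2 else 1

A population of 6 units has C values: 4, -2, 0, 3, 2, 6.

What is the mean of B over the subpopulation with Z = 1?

E[B|Z=1] averages over only the 2 units with Z=1 (C = -2, 0): B = 3, 1, mean 2.

2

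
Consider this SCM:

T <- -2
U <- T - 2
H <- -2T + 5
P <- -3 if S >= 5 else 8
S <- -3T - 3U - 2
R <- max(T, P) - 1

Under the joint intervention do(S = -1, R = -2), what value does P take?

8

Setting S = -1, R = -2 by intervention discards those variables' equations.
P = -3 if S >= 5 else 8  [with S=-1]  = 8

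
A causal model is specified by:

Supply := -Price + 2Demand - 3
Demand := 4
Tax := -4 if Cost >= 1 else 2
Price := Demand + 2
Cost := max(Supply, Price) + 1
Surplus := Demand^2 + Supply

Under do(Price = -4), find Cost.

10

Under do(Price=-4), the mechanism Price := Demand + 2 is discarded; Price is fixed at -4.
Supply = -Price + 2Demand - 3  [with Price=-4, Demand=4]  = 9
Cost = max(Supply, Price) + 1  [with Supply=9, Price=-4]  = 10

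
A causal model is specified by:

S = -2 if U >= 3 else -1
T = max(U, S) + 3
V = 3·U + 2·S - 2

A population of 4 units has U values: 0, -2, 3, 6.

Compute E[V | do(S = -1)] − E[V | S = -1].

The intervention sets S=-1 in all 4 units regardless of U. Recomputing V per unit gives -4, -10, 5, 14; average 1.25.
E[V|S=-1] averages over only the 2 units with S=-1 (U = 0, -2): V = -4, -10, mean -7.
Difference = 1.25 − (-7) = 8.25.

8.25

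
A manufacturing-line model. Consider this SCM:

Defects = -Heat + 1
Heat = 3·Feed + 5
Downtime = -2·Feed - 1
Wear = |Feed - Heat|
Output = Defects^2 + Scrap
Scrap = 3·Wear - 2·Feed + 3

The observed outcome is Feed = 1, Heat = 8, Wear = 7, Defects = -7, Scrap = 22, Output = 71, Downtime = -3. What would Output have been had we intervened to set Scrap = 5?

54

The intervention breaks the incoming arrows to Scrap: Scrap = 3·Wear - 2·Feed + 3 no longer applies, and Scrap = 5.
Heat = 3·Feed + 5  [with Feed=1]  = 8
Defects = -Heat + 1  [with Heat=8]  = -7
Output = Defects^2 + Scrap  [with Defects=-7, Scrap=5]  = 54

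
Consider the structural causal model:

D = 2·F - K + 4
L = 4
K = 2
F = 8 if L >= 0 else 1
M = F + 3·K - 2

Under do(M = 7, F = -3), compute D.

Under do(M = 7, F = -3), each intervened variable's structural equation is replaced by its fixed value.
D = 2·F - K + 4  [with F=-3, K=2]  = -4

-4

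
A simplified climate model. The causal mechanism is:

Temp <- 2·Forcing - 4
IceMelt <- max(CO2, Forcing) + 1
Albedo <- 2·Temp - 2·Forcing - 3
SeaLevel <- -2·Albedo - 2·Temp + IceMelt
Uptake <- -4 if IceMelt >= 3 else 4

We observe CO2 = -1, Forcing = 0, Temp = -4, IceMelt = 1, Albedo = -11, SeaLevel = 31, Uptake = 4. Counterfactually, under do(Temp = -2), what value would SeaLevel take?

19

The intervention breaks the incoming arrows to Temp: Temp <- 2·Forcing - 4 no longer applies, and Temp = -2.
IceMelt = max(CO2, Forcing) + 1  [with CO2=-1, Forcing=0]  = 1
Albedo = 2·Temp - 2·Forcing - 3  [with Temp=-2, Forcing=0]  = -7
SeaLevel = -2·Albedo - 2·Temp + IceMelt  [with Albedo=-7, Temp=-2, IceMelt=1]  = 19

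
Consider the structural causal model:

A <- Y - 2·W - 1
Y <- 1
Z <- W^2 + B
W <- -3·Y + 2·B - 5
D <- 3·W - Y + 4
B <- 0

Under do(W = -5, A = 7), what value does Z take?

25

The joint intervention fixes W = -5, A = 7, removing each variable's own equation.
Z = W^2 + B  [with W=-5, B=0]  = 25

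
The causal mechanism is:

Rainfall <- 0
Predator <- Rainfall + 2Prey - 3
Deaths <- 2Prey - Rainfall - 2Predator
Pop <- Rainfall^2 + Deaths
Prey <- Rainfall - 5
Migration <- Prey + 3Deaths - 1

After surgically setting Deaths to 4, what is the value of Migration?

Intervening sets Deaths = 4 and removes its equation (Deaths <- 2Prey - Rainfall - 2Predator).
Prey = Rainfall - 5  [with Rainfall=0]  = -5
Migration = Prey + 3Deaths - 1  [with Prey=-5, Deaths=4]  = 6

6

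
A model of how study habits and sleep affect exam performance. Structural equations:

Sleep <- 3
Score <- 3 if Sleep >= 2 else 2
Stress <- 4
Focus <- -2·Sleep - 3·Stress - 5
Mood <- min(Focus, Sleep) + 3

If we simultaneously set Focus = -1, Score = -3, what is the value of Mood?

Setting Focus = -1, Score = -3 by intervention discards those variables' equations.
Mood = min(Focus, Sleep) + 3  [with Focus=-1, Sleep=3]  = 2

2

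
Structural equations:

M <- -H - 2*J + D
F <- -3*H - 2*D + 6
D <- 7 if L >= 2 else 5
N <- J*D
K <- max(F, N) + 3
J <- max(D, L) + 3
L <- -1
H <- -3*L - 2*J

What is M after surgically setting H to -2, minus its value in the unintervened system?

The intervention breaks the incoming arrows to H: H <- -3*L - 2*J no longer applies, and H = -2.
D = 7 if L >= 2 else 5  [with L=-1]  = 5
J = max(D, L) + 3  [with D=5, L=-1]  = 8
M = -H - 2*J + D  [with H=-2, J=8, D=5]  = -9
Without intervention: D = 7 if L >= 2 else 5  [with L=-1]  = 5; J = max(D, L) + 3  [with D=5, L=-1]  = 8; H = -3*L - 2*J  [with L=-1, J=8]  = -13; M = -H - 2*J + D  [with H=-13, J=8, D=5]  = 2.
Change = -9 − 2 = -11.

-11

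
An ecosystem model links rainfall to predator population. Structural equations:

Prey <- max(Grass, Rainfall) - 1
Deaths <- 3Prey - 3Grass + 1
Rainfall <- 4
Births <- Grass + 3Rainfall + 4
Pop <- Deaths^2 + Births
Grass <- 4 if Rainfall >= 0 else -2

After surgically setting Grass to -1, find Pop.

Under do(Grass=-1), the mechanism Grass <- 4 if Rainfall >= 0 else -2 is discarded; Grass is fixed at -1.
Prey = max(Grass, Rainfall) - 1  [with Grass=-1, Rainfall=4]  = 3
Births = Grass + 3Rainfall + 4  [with Grass=-1, Rainfall=4]  = 15
Deaths = 3Prey - 3Grass + 1  [with Prey=3, Grass=-1]  = 13
Pop = Deaths^2 + Births  [with Deaths=13, Births=15]  = 184

184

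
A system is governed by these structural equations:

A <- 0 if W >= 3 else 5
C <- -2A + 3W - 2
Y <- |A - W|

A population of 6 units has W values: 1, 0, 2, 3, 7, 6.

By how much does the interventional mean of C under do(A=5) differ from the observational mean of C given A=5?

6.5

Under do(A=5), A's equation is replaced by A=5 for every unit. Per-unit C: -9, -12, -6, -3, 9, 6. Mean = -2.5.
E[C|A=5] averages over only the 3 units with A=5 (W = 1, 0, 2): C = -9, -12, -6, mean -9.
Difference = -2.5 − (-9) = 6.5.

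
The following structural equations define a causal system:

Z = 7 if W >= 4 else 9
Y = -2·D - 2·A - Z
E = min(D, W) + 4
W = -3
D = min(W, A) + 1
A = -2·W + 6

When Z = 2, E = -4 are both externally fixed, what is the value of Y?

The joint intervention fixes Z = 2, E = -4, removing each variable's own equation.
A = -2·W + 6  [with W=-3]  = 12
D = min(W, A) + 1  [with W=-3, A=12]  = -2
Y = -2·D - 2·A - Z  [with D=-2, A=12, Z=2]  = -22

-22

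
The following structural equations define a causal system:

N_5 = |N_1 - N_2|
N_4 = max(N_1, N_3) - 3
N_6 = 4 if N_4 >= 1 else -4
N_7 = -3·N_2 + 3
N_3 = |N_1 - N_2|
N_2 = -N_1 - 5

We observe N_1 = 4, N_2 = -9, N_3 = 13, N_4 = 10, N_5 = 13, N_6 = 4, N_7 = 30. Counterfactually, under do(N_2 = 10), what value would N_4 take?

3

Under do(N_2=10), the mechanism N_2 = -N_1 - 5 is discarded; N_2 is fixed at 10.
N_3 = |N_1 - N_2|  [with N_1=4, N_2=10]  = 6
N_4 = max(N_1, N_3) - 3  [with N_1=4, N_3=6]  = 3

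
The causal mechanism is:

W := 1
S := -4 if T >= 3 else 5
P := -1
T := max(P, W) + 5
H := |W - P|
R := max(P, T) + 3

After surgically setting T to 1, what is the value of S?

5

The intervention breaks the incoming arrows to T: T := max(P, W) + 5 no longer applies, and T = 1.
S = -4 if T >= 3 else 5  [with T=1]  = 5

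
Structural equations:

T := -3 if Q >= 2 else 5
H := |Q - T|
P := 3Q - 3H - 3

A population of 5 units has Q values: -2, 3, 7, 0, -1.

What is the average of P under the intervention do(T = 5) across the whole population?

Under do(T=5), T's equation is replaced by T=5 for every unit. Per-unit P: -30, 0, 12, -18, -24. Mean = -12.

-12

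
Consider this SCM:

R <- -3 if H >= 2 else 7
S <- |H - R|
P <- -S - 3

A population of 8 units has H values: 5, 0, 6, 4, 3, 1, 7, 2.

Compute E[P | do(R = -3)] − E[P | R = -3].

do(R=-3) breaks R's dependence on H. With R=-3 fixed, P across the units is -11, -6, -12, -10, -9, -7, -13, -8, mean -9.5.
Conditioning on R=-3 selects the 6 unit(s) with H ∈ {5, 6, 4, 3, 7, 2}. Their P values: -11, -12, -10, -9, -13, -8. Mean = -10.5.
Difference = -9.5 − (-10.5) = 1.

1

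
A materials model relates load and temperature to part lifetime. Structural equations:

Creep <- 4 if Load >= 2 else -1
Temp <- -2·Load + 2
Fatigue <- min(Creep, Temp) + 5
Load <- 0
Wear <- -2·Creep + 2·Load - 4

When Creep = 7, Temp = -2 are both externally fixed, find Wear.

The joint intervention fixes Creep = 7, Temp = -2, removing each variable's own equation.
Wear = -2·Creep + 2·Load - 4  [with Creep=7, Load=0]  = -18

-18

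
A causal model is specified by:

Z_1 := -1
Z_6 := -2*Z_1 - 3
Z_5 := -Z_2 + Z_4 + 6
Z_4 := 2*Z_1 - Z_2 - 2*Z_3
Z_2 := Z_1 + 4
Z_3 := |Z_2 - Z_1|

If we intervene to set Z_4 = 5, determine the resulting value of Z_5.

Intervening sets Z_4 = 5 and removes its equation (Z_4 := 2*Z_1 - Z_2 - 2*Z_3).
Z_2 = Z_1 + 4  [with Z_1=-1]  = 3
Z_5 = -Z_2 + Z_4 + 6  [with Z_2=3, Z_4=5]  = 8

8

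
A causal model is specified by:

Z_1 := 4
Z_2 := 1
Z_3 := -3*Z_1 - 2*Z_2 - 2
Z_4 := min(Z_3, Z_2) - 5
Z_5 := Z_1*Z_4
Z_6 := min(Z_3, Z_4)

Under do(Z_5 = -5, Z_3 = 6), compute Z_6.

-4

The joint intervention fixes Z_5 = -5, Z_3 = 6, removing each variable's own equation.
Z_4 = min(Z_3, Z_2) - 5  [with Z_3=6, Z_2=1]  = -4
Z_6 = min(Z_3, Z_4)  [with Z_3=6, Z_4=-4]  = -4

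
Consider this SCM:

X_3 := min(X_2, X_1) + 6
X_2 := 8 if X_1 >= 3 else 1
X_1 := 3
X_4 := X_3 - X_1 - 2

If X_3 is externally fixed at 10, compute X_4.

The intervention breaks the incoming arrows to X_3: X_3 := min(X_2, X_1) + 6 no longer applies, and X_3 = 10.
X_4 = X_3 - X_1 - 2  [with X_3=10, X_1=3]  = 5

5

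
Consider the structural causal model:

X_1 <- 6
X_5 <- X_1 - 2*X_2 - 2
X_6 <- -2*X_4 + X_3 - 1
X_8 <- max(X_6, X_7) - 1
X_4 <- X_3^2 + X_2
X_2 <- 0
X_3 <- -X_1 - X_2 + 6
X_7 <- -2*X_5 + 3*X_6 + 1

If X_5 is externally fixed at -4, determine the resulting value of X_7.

6

Under do(X_5=-4), the mechanism X_5 <- X_1 - 2*X_2 - 2 is discarded; X_5 is fixed at -4.
X_3 = -X_1 - X_2 + 6  [with X_1=6, X_2=0]  = 0
X_4 = X_3^2 + X_2  [with X_3=0, X_2=0]  = 0
X_6 = -2*X_4 + X_3 - 1  [with X_4=0, X_3=0]  = -1
X_7 = -2*X_5 + 3*X_6 + 1  [with X_5=-4, X_6=-1]  = 6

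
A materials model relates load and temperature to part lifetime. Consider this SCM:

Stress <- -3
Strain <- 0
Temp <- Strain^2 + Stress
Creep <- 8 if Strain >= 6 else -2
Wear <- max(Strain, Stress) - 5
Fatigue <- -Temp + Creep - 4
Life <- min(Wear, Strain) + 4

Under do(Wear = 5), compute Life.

Under do(Wear=5), the mechanism Wear <- max(Strain, Stress) - 5 is discarded; Wear is fixed at 5.
Life = min(Wear, Strain) + 4  [with Wear=5, Strain=0]  = 4

4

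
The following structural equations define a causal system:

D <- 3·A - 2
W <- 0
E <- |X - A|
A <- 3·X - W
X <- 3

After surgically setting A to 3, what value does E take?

0

do(A=3) replaces the equation A <- 3·X - W with the constant A = 3.
E = |X - A|  [with X=3, A=3]  = 0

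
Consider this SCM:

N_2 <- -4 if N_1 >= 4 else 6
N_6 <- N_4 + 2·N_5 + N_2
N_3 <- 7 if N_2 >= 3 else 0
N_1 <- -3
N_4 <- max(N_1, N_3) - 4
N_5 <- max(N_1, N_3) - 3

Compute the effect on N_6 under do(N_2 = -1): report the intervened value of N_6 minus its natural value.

-28

Under do(N_2=-1), the mechanism N_2 <- -4 if N_1 >= 4 else 6 is discarded; N_2 is fixed at -1.
N_3 = 7 if N_2 >= 3 else 0  [with N_2=-1]  = 0
N_4 = max(N_1, N_3) - 4  [with N_1=-3, N_3=0]  = -4
N_5 = max(N_1, N_3) - 3  [with N_1=-3, N_3=0]  = -3
N_6 = N_4 + 2·N_5 + N_2  [with N_4=-4, N_5=-3, N_2=-1]  = -11
Without intervention: N_2 = -4 if N_1 >= 4 else 6  [with N_1=-3]  = 6; N_3 = 7 if N_2 >= 3 else 0  [with N_2=6]  = 7; N_4 = max(N_1, N_3) - 4  [with N_1=-3, N_3=7]  = 3; N_5 = max(N_1, N_3) - 3  [with N_1=-3, N_3=7]  = 4; N_6 = N_4 + 2·N_5 + N_2  [with N_4=3, N_5=4, N_2=6]  = 17.
Change = -11 − 17 = -28.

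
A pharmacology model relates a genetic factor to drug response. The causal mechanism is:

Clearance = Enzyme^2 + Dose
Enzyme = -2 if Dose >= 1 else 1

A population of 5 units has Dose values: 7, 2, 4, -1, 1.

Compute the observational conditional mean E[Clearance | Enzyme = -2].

7.5

E[Clearance|Enzyme=-2] averages over only the 4 units with Enzyme=-2 (Dose = 7, 2, 4, 1): Clearance = 11, 6, 8, 5, mean 7.5.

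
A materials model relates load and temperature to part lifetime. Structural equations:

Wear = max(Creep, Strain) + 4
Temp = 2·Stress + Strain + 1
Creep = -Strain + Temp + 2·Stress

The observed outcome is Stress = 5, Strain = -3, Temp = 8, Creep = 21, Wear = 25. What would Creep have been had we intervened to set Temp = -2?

The intervention breaks the incoming arrows to Temp: Temp = 2·Stress + Strain + 1 no longer applies, and Temp = -2.
Creep = -Strain + Temp + 2·Stress  [with Strain=-3, Temp=-2, Stress=5]  = 11

11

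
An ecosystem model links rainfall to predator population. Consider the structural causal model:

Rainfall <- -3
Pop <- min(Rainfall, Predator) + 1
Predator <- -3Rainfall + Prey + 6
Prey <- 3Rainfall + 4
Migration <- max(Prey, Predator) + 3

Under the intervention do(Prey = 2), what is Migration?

Under do(Prey=2), the mechanism Prey <- 3Rainfall + 4 is discarded; Prey is fixed at 2.
Predator = -3Rainfall + Prey + 6  [with Rainfall=-3, Prey=2]  = 17
Migration = max(Prey, Predator) + 3  [with Prey=2, Predator=17]  = 20

20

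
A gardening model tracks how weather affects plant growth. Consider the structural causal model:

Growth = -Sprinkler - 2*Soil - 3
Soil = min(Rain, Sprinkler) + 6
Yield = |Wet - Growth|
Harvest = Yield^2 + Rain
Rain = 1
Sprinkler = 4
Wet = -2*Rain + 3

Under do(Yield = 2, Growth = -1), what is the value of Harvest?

5

Setting Yield = 2, Growth = -1 by intervention discards those variables' equations.
Harvest = Yield^2 + Rain  [with Yield=2, Rain=1]  = 5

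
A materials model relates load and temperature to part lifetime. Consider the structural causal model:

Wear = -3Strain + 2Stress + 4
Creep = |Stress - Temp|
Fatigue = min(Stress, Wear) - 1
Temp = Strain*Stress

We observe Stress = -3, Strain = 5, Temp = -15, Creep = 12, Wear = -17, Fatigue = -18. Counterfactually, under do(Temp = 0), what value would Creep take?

3

The intervention breaks the incoming arrows to Temp: Temp = Strain*Stress no longer applies, and Temp = 0.
Creep = |Stress - Temp|  [with Stress=-3, Temp=0]  = 3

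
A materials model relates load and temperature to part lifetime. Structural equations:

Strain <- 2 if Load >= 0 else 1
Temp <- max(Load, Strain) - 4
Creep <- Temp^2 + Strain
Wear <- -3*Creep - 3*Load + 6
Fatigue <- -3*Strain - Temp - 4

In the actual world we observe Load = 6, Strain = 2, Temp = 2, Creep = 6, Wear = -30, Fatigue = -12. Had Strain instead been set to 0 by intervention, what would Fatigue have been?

-6

Under do(Strain=0), the mechanism Strain <- 2 if Load >= 0 else 1 is discarded; Strain is fixed at 0.
Temp = max(Load, Strain) - 4  [with Load=6, Strain=0]  = 2
Fatigue = -3*Strain - Temp - 4  [with Strain=0, Temp=2]  = -6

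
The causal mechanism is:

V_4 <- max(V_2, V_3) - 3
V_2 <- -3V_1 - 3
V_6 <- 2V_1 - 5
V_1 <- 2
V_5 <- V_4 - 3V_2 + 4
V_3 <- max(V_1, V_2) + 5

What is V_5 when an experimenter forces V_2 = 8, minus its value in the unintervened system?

do(V_2=8) replaces the equation V_2 <- -3V_1 - 3 with the constant V_2 = 8.
V_3 = max(V_1, V_2) + 5  [with V_1=2, V_2=8]  = 13
V_4 = max(V_2, V_3) - 3  [with V_2=8, V_3=13]  = 10
V_5 = V_4 - 3V_2 + 4  [with V_4=10, V_2=8]  = -10
Without intervention: V_2 = -3V_1 - 3  [with V_1=2]  = -9; V_3 = max(V_1, V_2) + 5  [with V_1=2, V_2=-9]  = 7; V_4 = max(V_2, V_3) - 3  [with V_2=-9, V_3=7]  = 4; V_5 = V_4 - 3V_2 + 4  [with V_4=4, V_2=-9]  = 35.
Change = -10 − 35 = -45.

-45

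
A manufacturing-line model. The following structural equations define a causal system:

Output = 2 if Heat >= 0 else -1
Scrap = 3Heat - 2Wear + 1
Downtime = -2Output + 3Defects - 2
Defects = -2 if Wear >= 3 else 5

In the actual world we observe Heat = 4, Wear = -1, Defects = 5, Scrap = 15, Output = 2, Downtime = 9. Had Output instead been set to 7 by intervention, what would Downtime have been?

The intervention breaks the incoming arrows to Output: Output = 2 if Heat >= 0 else -1 no longer applies, and Output = 7.
Defects = -2 if Wear >= 3 else 5  [with Wear=-1]  = 5
Downtime = -2Output + 3Defects - 2  [with Output=7, Defects=5]  = -1

-1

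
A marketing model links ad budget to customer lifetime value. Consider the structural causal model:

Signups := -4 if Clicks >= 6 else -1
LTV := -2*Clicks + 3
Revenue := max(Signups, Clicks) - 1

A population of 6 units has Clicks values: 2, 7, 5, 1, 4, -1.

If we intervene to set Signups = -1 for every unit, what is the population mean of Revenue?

2

The intervention sets Signups=-1 in all 6 units regardless of Clicks. Recomputing Revenue per unit gives 1, 6, 4, 0, 3, -2; average 2.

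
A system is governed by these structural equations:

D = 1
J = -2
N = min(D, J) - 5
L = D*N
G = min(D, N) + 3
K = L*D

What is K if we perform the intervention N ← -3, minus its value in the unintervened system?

The intervention breaks the incoming arrows to N: N = min(D, J) - 5 no longer applies, and N = -3.
L = D*N  [with D=1, N=-3]  = -3
K = L*D  [with L=-3, D=1]  = -3
Without intervention: N = min(D, J) - 5  [with D=1, J=-2]  = -7; L = D*N  [with D=1, N=-7]  = -7; K = L*D  [with L=-7, D=1]  = -7.
Change = -3 − (-7) = 4.

4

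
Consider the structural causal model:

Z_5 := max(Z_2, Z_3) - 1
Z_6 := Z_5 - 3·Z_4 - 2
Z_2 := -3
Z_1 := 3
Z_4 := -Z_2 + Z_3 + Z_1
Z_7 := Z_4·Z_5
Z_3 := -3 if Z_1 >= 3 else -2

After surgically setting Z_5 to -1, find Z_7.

Under do(Z_5=-1), the mechanism Z_5 := max(Z_2, Z_3) - 1 is discarded; Z_5 is fixed at -1.
Z_3 = -3 if Z_1 >= 3 else -2  [with Z_1=3]  = -3
Z_4 = -Z_2 + Z_3 + Z_1  [with Z_2=-3, Z_3=-3, Z_1=3]  = 3
Z_7 = Z_4·Z_5  [with Z_4=3, Z_5=-1]  = -3

-3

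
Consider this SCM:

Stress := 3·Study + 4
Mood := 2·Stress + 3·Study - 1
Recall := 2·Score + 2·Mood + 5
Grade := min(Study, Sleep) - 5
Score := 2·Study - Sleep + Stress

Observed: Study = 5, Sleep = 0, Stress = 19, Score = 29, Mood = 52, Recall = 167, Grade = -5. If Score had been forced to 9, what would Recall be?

127

Under do(Score=9), the mechanism Score := 2·Study - Sleep + Stress is discarded; Score is fixed at 9.
Stress = 3·Study + 4  [with Study=5]  = 19
Mood = 2·Stress + 3·Study - 1  [with Stress=19, Study=5]  = 52
Recall = 2·Score + 2·Mood + 5  [with Score=9, Mood=52]  = 127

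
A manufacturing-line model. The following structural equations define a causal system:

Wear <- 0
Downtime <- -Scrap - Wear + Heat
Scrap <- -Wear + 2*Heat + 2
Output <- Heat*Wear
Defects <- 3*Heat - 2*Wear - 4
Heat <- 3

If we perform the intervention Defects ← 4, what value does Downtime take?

-5

The intervention breaks the incoming arrows to Defects: Defects <- 3*Heat - 2*Wear - 4 no longer applies, and Defects = 4.
No directed path runs from Defects to Downtime, so Downtime keeps its natural value.
Scrap = -Wear + 2*Heat + 2  [with Wear=0, Heat=3]  = 8
Downtime = -Scrap - Wear + Heat  [with Scrap=8, Wear=0, Heat=3]  = -5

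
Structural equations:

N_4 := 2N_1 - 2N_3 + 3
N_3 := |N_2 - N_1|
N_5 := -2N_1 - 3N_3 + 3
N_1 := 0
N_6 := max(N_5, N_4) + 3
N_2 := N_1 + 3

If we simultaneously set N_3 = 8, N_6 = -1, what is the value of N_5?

The joint intervention fixes N_3 = 8, N_6 = -1, removing each variable's own equation.
N_5 = -2N_1 - 3N_3 + 3  [with N_1=0, N_3=8]  = -21

-21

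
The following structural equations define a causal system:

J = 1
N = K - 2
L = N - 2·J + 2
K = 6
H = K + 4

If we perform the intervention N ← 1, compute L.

do(N=1) replaces the equation N = K - 2 with the constant N = 1.
L = N - 2·J + 2  [with N=1, J=1]  = 1

1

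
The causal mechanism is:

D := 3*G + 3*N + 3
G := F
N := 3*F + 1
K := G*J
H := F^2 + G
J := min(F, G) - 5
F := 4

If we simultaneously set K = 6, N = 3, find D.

Under do(K = 6, N = 3), each intervened variable's structural equation is replaced by its fixed value.
G = F  [with F=4]  = 4
D = 3*G + 3*N + 3  [with G=4, N=3]  = 24

24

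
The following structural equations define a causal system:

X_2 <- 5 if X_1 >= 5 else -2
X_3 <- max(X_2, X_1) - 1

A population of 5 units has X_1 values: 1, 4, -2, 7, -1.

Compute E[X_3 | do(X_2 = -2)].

The intervention sets X_2=-2 in all 5 units regardless of X_1. Recomputing X_3 per unit gives 0, 3, -3, 6, -2; average 0.8.

0.8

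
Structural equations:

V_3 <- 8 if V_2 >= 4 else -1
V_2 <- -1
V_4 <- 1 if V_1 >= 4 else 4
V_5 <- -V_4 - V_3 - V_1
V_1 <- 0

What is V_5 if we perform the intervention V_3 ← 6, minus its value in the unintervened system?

do(V_3=6) replaces the equation V_3 <- 8 if V_2 >= 4 else -1 with the constant V_3 = 6.
V_4 = 1 if V_1 >= 4 else 4  [with V_1=0]  = 4
V_5 = -V_4 - V_3 - V_1  [with V_4=4, V_3=6, V_1=0]  = -10
Without intervention: V_3 = 8 if V_2 >= 4 else -1  [with V_2=-1]  = -1; V_4 = 1 if V_1 >= 4 else 4  [with V_1=0]  = 4; V_5 = -V_4 - V_3 - V_1  [with V_4=4, V_3=-1, V_1=0]  = -3.
Change = -10 − (-3) = -7.

-7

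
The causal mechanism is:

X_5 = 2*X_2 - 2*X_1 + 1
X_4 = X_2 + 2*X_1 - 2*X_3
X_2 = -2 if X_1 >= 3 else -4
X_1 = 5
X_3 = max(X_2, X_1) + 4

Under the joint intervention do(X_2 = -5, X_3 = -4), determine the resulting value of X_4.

13

Setting X_2 = -5, X_3 = -4 by intervention discards those variables' equations.
X_4 = X_2 + 2*X_1 - 2*X_3  [with X_2=-5, X_1=5, X_3=-4]  = 13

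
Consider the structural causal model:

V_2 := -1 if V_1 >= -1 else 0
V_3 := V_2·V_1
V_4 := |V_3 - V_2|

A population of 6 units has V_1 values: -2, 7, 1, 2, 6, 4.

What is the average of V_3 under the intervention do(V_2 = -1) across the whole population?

Every unit gets V_2=-1 under the intervention. V_3 values become 2, -7, -1, -2, -6, -4; E[V_3|do(V_2=-1)] = -3.

-3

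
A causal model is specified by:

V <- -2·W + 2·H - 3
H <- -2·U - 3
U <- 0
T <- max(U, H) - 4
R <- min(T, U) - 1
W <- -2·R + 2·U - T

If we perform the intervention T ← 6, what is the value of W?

-4

do(T=6) replaces the equation T <- max(U, H) - 4 with the constant T = 6.
R = min(T, U) - 1  [with T=6, U=0]  = -1
W = -2·R + 2·U - T  [with R=-1, U=0, T=6]  = -4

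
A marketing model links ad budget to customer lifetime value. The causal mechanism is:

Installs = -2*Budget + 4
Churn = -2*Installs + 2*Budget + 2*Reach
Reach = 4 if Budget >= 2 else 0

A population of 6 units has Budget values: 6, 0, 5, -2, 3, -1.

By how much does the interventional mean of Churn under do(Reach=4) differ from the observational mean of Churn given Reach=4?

The intervention sets Reach=4 in all 6 units regardless of Budget. Recomputing Churn per unit gives 36, 0, 30, -12, 18, -6; average 11.
Conditioning on Reach=4 selects the 3 unit(s) with Budget ∈ {6, 5, 3}. Their Churn values: 36, 30, 18. Mean = 28.
Difference = 11 − 28 = -17.

-17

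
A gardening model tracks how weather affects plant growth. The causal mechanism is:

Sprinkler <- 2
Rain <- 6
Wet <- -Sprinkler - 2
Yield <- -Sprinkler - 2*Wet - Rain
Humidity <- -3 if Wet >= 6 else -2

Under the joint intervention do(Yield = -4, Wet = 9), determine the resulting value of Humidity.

Under do(Yield = -4, Wet = 9), each intervened variable's structural equation is replaced by its fixed value.
Humidity = -3 if Wet >= 6 else -2  [with Wet=9]  = -3

-3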